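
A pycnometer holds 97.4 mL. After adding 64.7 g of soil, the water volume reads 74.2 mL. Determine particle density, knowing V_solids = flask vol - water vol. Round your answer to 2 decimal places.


Step 1: Volume of solids = flask volume - water volume with soil
Step 2: V_solids = 97.4 - 74.2 = 23.2 mL
Step 3: Particle density = mass / V_solids = 64.7 / 23.2 = 2.79 g/cm^3

2.79


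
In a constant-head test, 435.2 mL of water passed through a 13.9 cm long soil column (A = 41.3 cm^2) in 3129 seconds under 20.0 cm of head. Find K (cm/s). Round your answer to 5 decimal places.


Step 1: K = Q * L / (A * t * h)
Step 2: Numerator = 435.2 * 13.9 = 6049.28
Step 3: Denominator = 41.3 * 3129 * 20.0 = 2584554.0
Step 4: K = 6049.28 / 2584554.0 = 0.00234 cm/s

0.00234


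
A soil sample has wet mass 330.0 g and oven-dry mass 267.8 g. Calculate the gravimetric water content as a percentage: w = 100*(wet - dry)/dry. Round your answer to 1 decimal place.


Step 1: Water mass = wet - dry = 330.0 - 267.8 = 62.2 g
Step 2: w = 100 * water mass / dry mass
Step 3: w = 100 * 62.2 / 267.8 = 23.2%

23.2


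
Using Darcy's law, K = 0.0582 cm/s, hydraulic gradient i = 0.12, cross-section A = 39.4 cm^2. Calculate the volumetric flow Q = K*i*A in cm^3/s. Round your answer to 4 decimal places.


Step 1: Apply Darcy's law: Q = K * i * A
Step 2: Q = 0.0582 * 0.12 * 39.4
Step 3: Q = 0.2752 cm^3/s

0.2752


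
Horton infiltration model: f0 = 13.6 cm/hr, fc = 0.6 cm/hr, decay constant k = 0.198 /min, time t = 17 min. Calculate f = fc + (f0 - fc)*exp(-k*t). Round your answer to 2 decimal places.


Step 1: f = fc + (f0 - fc) * exp(-k * t)
Step 2: exp(-0.198 * 17) = 0.034527
Step 3: f = 0.6 + (13.6 - 0.6) * 0.034527
Step 4: f = 0.6 + 13.0 * 0.034527
Step 5: f = 1.05 cm/hr

1.05


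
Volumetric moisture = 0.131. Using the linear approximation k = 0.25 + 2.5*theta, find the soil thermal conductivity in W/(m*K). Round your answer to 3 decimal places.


Step 1: k = 0.25 + 2.5 * theta
Step 2: k = 0.25 + 2.5 * 0.131
Step 3: k = 0.25 + 0.328
Step 4: k = 0.578 W/(m*K)

0.578


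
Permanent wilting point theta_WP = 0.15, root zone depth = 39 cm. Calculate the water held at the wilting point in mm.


Step 1: Water (mm) = theta_WP * depth * 10
Step 2: Water = 0.15 * 39 * 10
Step 3: Water = 58.5 mm

58.5


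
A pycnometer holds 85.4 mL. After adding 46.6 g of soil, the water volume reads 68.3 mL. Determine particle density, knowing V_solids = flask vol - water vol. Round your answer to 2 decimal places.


Step 1: Volume of solids = flask volume - water volume with soil
Step 2: V_solids = 85.4 - 68.3 = 17.1 mL
Step 3: Particle density = mass / V_solids = 46.6 / 17.1 = 2.73 g/cm^3

2.73


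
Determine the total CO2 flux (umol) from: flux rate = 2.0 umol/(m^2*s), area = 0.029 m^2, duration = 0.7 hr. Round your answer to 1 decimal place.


Step 1: Convert time to seconds: 0.7 hr * 3600 = 2520.0 s
Step 2: Total = flux * area * time_s
Step 3: Total = 2.0 * 0.029 * 2520.0
Step 4: Total = 146.2 umol

146.2


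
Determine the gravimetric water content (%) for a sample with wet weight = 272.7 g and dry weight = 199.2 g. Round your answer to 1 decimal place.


Step 1: Water mass = wet - dry = 272.7 - 199.2 = 73.5 g
Step 2: w = 100 * water mass / dry mass
Step 3: w = 100 * 73.5 / 199.2 = 36.9%

36.9


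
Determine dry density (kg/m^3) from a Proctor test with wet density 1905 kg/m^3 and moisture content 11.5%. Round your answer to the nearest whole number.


Step 1: Dry density = wet density / (1 + w/100)
Step 2: Dry density = 1905 / (1 + 11.5/100)
Step 3: Dry density = 1905 / 1.115
Step 4: Dry density = 1709 kg/m^3

1709


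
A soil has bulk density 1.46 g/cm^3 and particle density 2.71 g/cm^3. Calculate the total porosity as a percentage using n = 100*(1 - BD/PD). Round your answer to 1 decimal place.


Step 1: Formula: n = 100 * (1 - BD / PD)
Step 2: n = 100 * (1 - 1.46 / 2.71)
Step 3: n = 100 * (1 - 0.53875)
Step 4: n = 46.1%

46.1


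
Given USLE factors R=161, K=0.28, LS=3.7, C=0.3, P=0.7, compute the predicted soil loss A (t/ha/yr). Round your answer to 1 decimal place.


Step 1: A = R * K * LS * C * P
Step 2: R * K = 161 * 0.28 = 45.08
Step 3: (R*K) * LS = 45.08 * 3.7 = 166.796
Step 4: * C * P = 166.796 * 0.3 * 0.7 = 35.0
Step 5: A = 35.0 t/(ha*yr)

35.0


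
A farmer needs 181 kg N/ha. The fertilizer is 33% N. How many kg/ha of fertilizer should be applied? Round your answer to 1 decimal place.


Step 1: Fertilizer rate = target N / (N content / 100)
Step 2: Rate = 181 / (33 / 100)
Step 3: Rate = 181 / 0.33
Step 4: Rate = 548.5 kg/ha

548.5


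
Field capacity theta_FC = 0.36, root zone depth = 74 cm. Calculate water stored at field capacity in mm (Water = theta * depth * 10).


Step 1: Water (mm) = theta_FC * depth (cm) * 10
Step 2: Water = 0.36 * 74 * 10
Step 3: Water = 266.4 mm

266.4


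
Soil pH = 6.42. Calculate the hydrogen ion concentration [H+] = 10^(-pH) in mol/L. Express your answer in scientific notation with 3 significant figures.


Step 1: [H+] = 10^(-pH)
Step 2: [H+] = 10^(-6.42)
Step 3: [H+] = 3.80e-07 mol/L

3.80e-07


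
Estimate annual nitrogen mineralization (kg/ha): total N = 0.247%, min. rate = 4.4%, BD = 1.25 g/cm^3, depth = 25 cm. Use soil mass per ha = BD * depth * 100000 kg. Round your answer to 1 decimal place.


Step 1: Soil mass per ha = BD * depth * 100000 = 1.25 * 25 * 100000 = 3125000 kg
Step 2: Total N pool = soil mass * N%/100 = 3125000 * 0.247/100 = 7718.75 kg/ha
Step 3: N mineralized = N pool * rate%/100 = 7718.75 * 4.4/100 = 339.6 kg/ha/yr

339.6


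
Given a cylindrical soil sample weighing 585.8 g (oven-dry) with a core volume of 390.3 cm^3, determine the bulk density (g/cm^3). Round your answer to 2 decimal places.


Step 1: Identify the formula: BD = dry mass / volume
Step 2: Substitute values: BD = 585.8 / 390.3
Step 3: BD = 1.5 g/cm^3

1.5


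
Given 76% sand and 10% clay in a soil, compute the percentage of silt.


Step 1: sand + silt + clay = 100%
Step 2: silt = 100 - sand - clay
Step 3: silt = 100 - 76 - 10
Step 4: silt = 14%

14


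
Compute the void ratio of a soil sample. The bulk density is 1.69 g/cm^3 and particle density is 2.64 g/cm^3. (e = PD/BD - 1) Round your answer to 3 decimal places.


Step 1: e = PD / BD - 1
Step 2: e = 2.64 / 1.69 - 1
Step 3: e = 1.56213 - 1
Step 4: e = 0.562

0.562


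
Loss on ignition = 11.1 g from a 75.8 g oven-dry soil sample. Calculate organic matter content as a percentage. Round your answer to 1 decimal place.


Step 1: OM% = 100 * LOI / sample mass
Step 2: OM = 100 * 11.1 / 75.8
Step 3: OM = 14.6%

14.6


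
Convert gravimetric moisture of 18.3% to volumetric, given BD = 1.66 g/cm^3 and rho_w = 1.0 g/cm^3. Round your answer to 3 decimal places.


Step 1: theta = (w / 100) * BD / rho_w
Step 2: theta = (18.3 / 100) * 1.66 / 1.0
Step 3: theta = 0.183 * 1.66
Step 4: theta = 0.304

0.304


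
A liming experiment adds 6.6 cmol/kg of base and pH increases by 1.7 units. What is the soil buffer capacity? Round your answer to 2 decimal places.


Step 1: BC = change in base / change in pH
Step 2: BC = 6.6 / 1.7
Step 3: BC = 3.88 cmol/(kg*pH unit)

3.88


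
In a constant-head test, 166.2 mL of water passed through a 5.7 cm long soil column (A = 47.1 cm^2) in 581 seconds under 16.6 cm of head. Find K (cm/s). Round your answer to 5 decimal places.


Step 1: K = Q * L / (A * t * h)
Step 2: Numerator = 166.2 * 5.7 = 947.34
Step 3: Denominator = 47.1 * 581 * 16.6 = 454260.66
Step 4: K = 947.34 / 454260.66 = 0.00209 cm/s

0.00209


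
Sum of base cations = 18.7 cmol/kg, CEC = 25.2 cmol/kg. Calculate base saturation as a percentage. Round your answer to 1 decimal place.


Step 1: BS = 100 * (sum of bases) / CEC
Step 2: BS = 100 * 18.7 / 25.2
Step 3: BS = 74.2%

74.2


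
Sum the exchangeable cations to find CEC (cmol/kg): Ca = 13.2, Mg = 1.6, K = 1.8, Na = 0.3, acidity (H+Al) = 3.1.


Step 1: CEC = Ca + Mg + K + Na + (H+Al)
Step 2: CEC = 13.2 + 1.6 + 1.8 + 0.3 + 3.1
Step 3: CEC = 20.0 cmol/kg

20.0


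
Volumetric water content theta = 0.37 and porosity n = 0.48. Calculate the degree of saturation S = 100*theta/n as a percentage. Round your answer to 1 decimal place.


Step 1: S = 100 * theta_v / n
Step 2: S = 100 * 0.37 / 0.48
Step 3: S = 77.1%

77.1


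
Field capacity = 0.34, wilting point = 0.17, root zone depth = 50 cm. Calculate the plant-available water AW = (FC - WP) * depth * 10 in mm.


Step 1: Available water = (FC - WP) * depth * 10
Step 2: AW = (0.34 - 0.17) * 50 * 10
Step 3: AW = 0.17 * 50 * 10
Step 4: AW = 85.0 mm

85.0


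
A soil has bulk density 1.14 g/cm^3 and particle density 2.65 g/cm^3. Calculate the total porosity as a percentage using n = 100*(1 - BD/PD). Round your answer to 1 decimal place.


Step 1: Formula: n = 100 * (1 - BD / PD)
Step 2: n = 100 * (1 - 1.14 / 2.65)
Step 3: n = 100 * (1 - 0.43019)
Step 4: n = 57.0%

57.0


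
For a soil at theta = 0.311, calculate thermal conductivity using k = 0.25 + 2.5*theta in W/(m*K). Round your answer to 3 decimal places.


Step 1: k = 0.25 + 2.5 * theta
Step 2: k = 0.25 + 2.5 * 0.311
Step 3: k = 0.25 + 0.778
Step 4: k = 1.028 W/(m*K)

1.028


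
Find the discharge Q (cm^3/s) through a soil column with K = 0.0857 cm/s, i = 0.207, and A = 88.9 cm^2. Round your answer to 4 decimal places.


Step 1: Apply Darcy's law: Q = K * i * A
Step 2: Q = 0.0857 * 0.207 * 88.9
Step 3: Q = 1.5771 cm^3/s

1.5771


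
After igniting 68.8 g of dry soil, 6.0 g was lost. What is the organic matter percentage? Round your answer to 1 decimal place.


Step 1: OM% = 100 * LOI / sample mass
Step 2: OM = 100 * 6.0 / 68.8
Step 3: OM = 8.7%

8.7


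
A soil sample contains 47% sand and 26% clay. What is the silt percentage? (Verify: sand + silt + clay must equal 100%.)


Step 1: sand + silt + clay = 100%
Step 2: silt = 100 - sand - clay
Step 3: silt = 100 - 47 - 26
Step 4: silt = 27%

27


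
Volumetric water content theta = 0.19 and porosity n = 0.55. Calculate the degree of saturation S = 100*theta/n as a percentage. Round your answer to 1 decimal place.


Step 1: S = 100 * theta_v / n
Step 2: S = 100 * 0.19 / 0.55
Step 3: S = 34.5%

34.5


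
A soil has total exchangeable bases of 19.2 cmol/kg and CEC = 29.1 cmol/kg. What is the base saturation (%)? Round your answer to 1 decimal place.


Step 1: BS = 100 * (sum of bases) / CEC
Step 2: BS = 100 * 19.2 / 29.1
Step 3: BS = 66.0%

66.0


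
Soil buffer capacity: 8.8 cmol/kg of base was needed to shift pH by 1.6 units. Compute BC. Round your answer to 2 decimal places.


Step 1: BC = change in base / change in pH
Step 2: BC = 8.8 / 1.6
Step 3: BC = 5.5 cmol/(kg*pH unit)

5.5


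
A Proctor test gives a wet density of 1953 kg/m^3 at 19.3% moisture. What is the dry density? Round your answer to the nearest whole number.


Step 1: Dry density = wet density / (1 + w/100)
Step 2: Dry density = 1953 / (1 + 19.3/100)
Step 3: Dry density = 1953 / 1.193
Step 4: Dry density = 1637 kg/m^3

1637


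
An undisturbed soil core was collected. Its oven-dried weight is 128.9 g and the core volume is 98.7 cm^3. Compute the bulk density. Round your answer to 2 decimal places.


Step 1: Identify the formula: BD = dry mass / volume
Step 2: Substitute values: BD = 128.9 / 98.7
Step 3: BD = 1.31 g/cm^3

1.31


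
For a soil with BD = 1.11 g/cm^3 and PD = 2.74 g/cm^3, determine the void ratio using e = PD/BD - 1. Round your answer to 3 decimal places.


Step 1: e = PD / BD - 1
Step 2: e = 2.74 / 1.11 - 1
Step 3: e = 2.46847 - 1
Step 4: e = 1.468

1.468


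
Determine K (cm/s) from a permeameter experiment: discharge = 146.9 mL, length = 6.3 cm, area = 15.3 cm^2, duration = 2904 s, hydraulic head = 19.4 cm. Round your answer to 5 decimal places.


Step 1: K = Q * L / (A * t * h)
Step 2: Numerator = 146.9 * 6.3 = 925.47
Step 3: Denominator = 15.3 * 2904 * 19.4 = 861965.28
Step 4: K = 925.47 / 861965.28 = 0.00107 cm/s

0.00107


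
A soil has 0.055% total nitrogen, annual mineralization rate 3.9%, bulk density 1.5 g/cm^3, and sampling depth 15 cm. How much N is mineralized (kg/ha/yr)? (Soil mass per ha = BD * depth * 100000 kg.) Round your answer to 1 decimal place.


Step 1: Soil mass per ha = BD * depth * 100000 = 1.5 * 15 * 100000 = 2250000 kg
Step 2: Total N pool = soil mass * N%/100 = 2250000 * 0.055/100 = 1237.5 kg/ha
Step 3: N mineralized = N pool * rate%/100 = 1237.5 * 3.9/100 = 48.3 kg/ha/yr

48.3


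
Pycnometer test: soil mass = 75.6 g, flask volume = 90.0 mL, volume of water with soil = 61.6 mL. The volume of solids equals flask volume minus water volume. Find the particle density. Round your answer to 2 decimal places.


Step 1: Volume of solids = flask volume - water volume with soil
Step 2: V_solids = 90.0 - 61.6 = 28.4 mL
Step 3: Particle density = mass / V_solids = 75.6 / 28.4 = 2.66 g/cm^3

2.66


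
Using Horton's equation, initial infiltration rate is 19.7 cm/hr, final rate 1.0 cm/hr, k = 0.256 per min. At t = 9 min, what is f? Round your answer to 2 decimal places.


Step 1: f = fc + (f0 - fc) * exp(-k * t)
Step 2: exp(-0.256 * 9) = 0.099859
Step 3: f = 1.0 + (19.7 - 1.0) * 0.099859
Step 4: f = 1.0 + 18.7 * 0.099859
Step 5: f = 2.87 cm/hr

2.87


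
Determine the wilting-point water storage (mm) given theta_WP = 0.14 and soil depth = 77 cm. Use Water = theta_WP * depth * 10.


Step 1: Water (mm) = theta_WP * depth * 10
Step 2: Water = 0.14 * 77 * 10
Step 3: Water = 107.8 mm

107.8


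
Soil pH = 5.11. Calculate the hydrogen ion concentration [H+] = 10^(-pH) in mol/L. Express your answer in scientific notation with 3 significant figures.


Step 1: [H+] = 10^(-pH)
Step 2: [H+] = 10^(-5.11)
Step 3: [H+] = 7.76e-06 mol/L

7.76e-06


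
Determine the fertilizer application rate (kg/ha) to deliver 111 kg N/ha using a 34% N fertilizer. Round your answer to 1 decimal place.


Step 1: Fertilizer rate = target N / (N content / 100)
Step 2: Rate = 111 / (34 / 100)
Step 3: Rate = 111 / 0.34
Step 4: Rate = 326.5 kg/ha

326.5


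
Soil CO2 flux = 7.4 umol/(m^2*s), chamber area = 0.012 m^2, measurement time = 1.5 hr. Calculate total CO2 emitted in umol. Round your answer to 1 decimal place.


Step 1: Convert time to seconds: 1.5 hr * 3600 = 5400.0 s
Step 2: Total = flux * area * time_s
Step 3: Total = 7.4 * 0.012 * 5400.0
Step 4: Total = 479.5 umol

479.5


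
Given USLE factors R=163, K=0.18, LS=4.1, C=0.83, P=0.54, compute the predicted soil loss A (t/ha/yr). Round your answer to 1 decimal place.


Step 1: A = R * K * LS * C * P
Step 2: R * K = 163 * 0.18 = 29.34
Step 3: (R*K) * LS = 29.34 * 4.1 = 120.294
Step 4: * C * P = 120.294 * 0.83 * 0.54 = 53.9
Step 5: A = 53.9 t/(ha*yr)

53.9


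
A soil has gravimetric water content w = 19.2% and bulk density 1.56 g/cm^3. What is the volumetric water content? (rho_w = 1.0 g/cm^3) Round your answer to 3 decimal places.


Step 1: theta = (w / 100) * BD / rho_w
Step 2: theta = (19.2 / 100) * 1.56 / 1.0
Step 3: theta = 0.192 * 1.56
Step 4: theta = 0.3

0.3


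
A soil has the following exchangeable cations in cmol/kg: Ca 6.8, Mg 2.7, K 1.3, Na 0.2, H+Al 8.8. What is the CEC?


Step 1: CEC = Ca + Mg + K + Na + (H+Al)
Step 2: CEC = 6.8 + 2.7 + 1.3 + 0.2 + 8.8
Step 3: CEC = 19.8 cmol/kg

19.8


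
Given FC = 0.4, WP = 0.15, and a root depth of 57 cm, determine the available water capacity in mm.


Step 1: Available water = (FC - WP) * depth * 10
Step 2: AW = (0.4 - 0.15) * 57 * 10
Step 3: AW = 0.25 * 57 * 10
Step 4: AW = 142.5 mm

142.5


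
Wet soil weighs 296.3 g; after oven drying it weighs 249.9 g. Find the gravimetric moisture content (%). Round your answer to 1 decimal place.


Step 1: Water mass = wet - dry = 296.3 - 249.9 = 46.4 g
Step 2: w = 100 * water mass / dry mass
Step 3: w = 100 * 46.4 / 249.9 = 18.6%

18.6


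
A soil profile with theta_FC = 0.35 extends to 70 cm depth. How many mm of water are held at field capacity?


Step 1: Water (mm) = theta_FC * depth (cm) * 10
Step 2: Water = 0.35 * 70 * 10
Step 3: Water = 245.0 mm

245.0


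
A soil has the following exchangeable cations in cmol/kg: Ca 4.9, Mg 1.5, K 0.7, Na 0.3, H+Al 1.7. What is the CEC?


Step 1: CEC = Ca + Mg + K + Na + (H+Al)
Step 2: CEC = 4.9 + 1.5 + 0.7 + 0.3 + 1.7
Step 3: CEC = 9.1 cmol/kg

9.1


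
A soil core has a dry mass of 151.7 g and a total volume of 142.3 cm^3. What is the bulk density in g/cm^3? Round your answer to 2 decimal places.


Step 1: Identify the formula: BD = dry mass / volume
Step 2: Substitute values: BD = 151.7 / 142.3
Step 3: BD = 1.07 g/cm^3

1.07


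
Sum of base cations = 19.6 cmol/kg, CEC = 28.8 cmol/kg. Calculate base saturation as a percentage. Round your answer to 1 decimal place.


Step 1: BS = 100 * (sum of bases) / CEC
Step 2: BS = 100 * 19.6 / 28.8
Step 3: BS = 68.1%

68.1


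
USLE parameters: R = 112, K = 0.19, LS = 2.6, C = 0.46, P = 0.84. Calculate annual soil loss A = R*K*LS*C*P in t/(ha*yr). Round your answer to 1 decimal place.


Step 1: A = R * K * LS * C * P
Step 2: R * K = 112 * 0.19 = 21.28
Step 3: (R*K) * LS = 21.28 * 2.6 = 55.328
Step 4: * C * P = 55.328 * 0.46 * 0.84 = 21.4
Step 5: A = 21.4 t/(ha*yr)

21.4


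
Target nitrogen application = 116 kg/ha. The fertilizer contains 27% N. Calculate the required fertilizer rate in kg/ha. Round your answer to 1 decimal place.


Step 1: Fertilizer rate = target N / (N content / 100)
Step 2: Rate = 116 / (27 / 100)
Step 3: Rate = 116 / 0.27
Step 4: Rate = 429.6 kg/ha

429.6


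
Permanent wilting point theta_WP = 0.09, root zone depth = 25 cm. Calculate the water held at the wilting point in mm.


Step 1: Water (mm) = theta_WP * depth * 10
Step 2: Water = 0.09 * 25 * 10
Step 3: Water = 22.5 mm

22.5


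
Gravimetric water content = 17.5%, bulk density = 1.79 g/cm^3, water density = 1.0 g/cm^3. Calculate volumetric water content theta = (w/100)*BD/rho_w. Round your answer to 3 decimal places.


Step 1: theta = (w / 100) * BD / rho_w
Step 2: theta = (17.5 / 100) * 1.79 / 1.0
Step 3: theta = 0.175 * 1.79
Step 4: theta = 0.313

0.313


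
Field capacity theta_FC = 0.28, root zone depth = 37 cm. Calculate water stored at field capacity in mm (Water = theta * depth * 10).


Step 1: Water (mm) = theta_FC * depth (cm) * 10
Step 2: Water = 0.28 * 37 * 10
Step 3: Water = 103.6 mm

103.6


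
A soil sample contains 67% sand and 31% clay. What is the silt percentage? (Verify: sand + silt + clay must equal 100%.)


Step 1: sand + silt + clay = 100%
Step 2: silt = 100 - sand - clay
Step 3: silt = 100 - 67 - 31
Step 4: silt = 2%

2


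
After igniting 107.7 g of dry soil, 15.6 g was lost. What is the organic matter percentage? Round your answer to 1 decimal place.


Step 1: OM% = 100 * LOI / sample mass
Step 2: OM = 100 * 15.6 / 107.7
Step 3: OM = 14.5%

14.5


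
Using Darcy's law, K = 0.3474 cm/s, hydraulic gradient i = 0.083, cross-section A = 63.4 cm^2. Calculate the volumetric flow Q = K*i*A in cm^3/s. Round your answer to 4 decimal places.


Step 1: Apply Darcy's law: Q = K * i * A
Step 2: Q = 0.3474 * 0.083 * 63.4
Step 3: Q = 1.8281 cm^3/s

1.8281


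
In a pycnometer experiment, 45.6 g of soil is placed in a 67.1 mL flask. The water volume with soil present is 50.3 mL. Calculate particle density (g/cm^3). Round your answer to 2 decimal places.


Step 1: Volume of solids = flask volume - water volume with soil
Step 2: V_solids = 67.1 - 50.3 = 16.8 mL
Step 3: Particle density = mass / V_solids = 45.6 / 16.8 = 2.71 g/cm^3

2.71


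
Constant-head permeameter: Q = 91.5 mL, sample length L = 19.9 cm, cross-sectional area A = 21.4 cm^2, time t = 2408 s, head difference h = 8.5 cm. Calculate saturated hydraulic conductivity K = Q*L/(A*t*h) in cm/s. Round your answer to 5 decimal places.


Step 1: K = Q * L / (A * t * h)
Step 2: Numerator = 91.5 * 19.9 = 1820.85
Step 3: Denominator = 21.4 * 2408 * 8.5 = 438015.2
Step 4: K = 1820.85 / 438015.2 = 0.00416 cm/s

0.00416


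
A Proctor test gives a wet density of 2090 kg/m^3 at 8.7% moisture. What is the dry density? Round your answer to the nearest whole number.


Step 1: Dry density = wet density / (1 + w/100)
Step 2: Dry density = 2090 / (1 + 8.7/100)
Step 3: Dry density = 2090 / 1.087
Step 4: Dry density = 1923 kg/m^3

1923


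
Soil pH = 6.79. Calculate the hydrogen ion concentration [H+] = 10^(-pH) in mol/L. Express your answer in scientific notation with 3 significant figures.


Step 1: [H+] = 10^(-pH)
Step 2: [H+] = 10^(-6.79)
Step 3: [H+] = 1.62e-07 mol/L

1.62e-07


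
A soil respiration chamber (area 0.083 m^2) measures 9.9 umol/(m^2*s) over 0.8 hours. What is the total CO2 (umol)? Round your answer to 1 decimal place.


Step 1: Convert time to seconds: 0.8 hr * 3600 = 2880.0 s
Step 2: Total = flux * area * time_s
Step 3: Total = 9.9 * 0.083 * 2880.0
Step 4: Total = 2366.5 umol

2366.5


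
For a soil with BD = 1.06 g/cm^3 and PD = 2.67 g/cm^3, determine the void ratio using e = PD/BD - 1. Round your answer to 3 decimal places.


Step 1: e = PD / BD - 1
Step 2: e = 2.67 / 1.06 - 1
Step 3: e = 2.51887 - 1
Step 4: e = 1.519

1.519


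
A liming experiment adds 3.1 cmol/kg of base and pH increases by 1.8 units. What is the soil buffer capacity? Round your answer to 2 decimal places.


Step 1: BC = change in base / change in pH
Step 2: BC = 3.1 / 1.8
Step 3: BC = 1.72 cmol/(kg*pH unit)

1.72


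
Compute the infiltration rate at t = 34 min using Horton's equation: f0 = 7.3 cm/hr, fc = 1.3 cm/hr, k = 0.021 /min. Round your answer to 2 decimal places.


Step 1: f = fc + (f0 - fc) * exp(-k * t)
Step 2: exp(-0.021 * 34) = 0.489682
Step 3: f = 1.3 + (7.3 - 1.3) * 0.489682
Step 4: f = 1.3 + 6.0 * 0.489682
Step 5: f = 4.24 cm/hr

4.24


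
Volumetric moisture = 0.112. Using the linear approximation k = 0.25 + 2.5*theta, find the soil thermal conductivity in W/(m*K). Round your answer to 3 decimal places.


Step 1: k = 0.25 + 2.5 * theta
Step 2: k = 0.25 + 2.5 * 0.112
Step 3: k = 0.25 + 0.28
Step 4: k = 0.53 W/(m*K)

0.53


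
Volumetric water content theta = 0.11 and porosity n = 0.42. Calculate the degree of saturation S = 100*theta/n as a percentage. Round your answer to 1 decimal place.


Step 1: S = 100 * theta_v / n
Step 2: S = 100 * 0.11 / 0.42
Step 3: S = 26.2%

26.2


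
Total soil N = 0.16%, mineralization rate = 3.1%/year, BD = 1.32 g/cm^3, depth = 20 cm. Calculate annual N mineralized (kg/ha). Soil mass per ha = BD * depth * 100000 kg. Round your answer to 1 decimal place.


Step 1: Soil mass per ha = BD * depth * 100000 = 1.32 * 20 * 100000 = 2640000 kg
Step 2: Total N pool = soil mass * N%/100 = 2640000 * 0.16/100 = 4224.0 kg/ha
Step 3: N mineralized = N pool * rate%/100 = 4224.0 * 3.1/100 = 130.9 kg/ha/yr

130.9


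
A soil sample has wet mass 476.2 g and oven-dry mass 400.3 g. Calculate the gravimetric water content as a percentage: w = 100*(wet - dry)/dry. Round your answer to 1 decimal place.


Step 1: Water mass = wet - dry = 476.2 - 400.3 = 75.9 g
Step 2: w = 100 * water mass / dry mass
Step 3: w = 100 * 75.9 / 400.3 = 19.0%

19.0


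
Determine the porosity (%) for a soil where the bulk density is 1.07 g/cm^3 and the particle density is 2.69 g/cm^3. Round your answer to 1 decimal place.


Step 1: Formula: n = 100 * (1 - BD / PD)
Step 2: n = 100 * (1 - 1.07 / 2.69)
Step 3: n = 100 * (1 - 0.39777)
Step 4: n = 60.2%

60.2


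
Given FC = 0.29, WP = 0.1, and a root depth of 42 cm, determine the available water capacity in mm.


Step 1: Available water = (FC - WP) * depth * 10
Step 2: AW = (0.29 - 0.1) * 42 * 10
Step 3: AW = 0.19 * 42 * 10
Step 4: AW = 79.8 mm

79.8


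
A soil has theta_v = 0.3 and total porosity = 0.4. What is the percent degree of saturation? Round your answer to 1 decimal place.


Step 1: S = 100 * theta_v / n
Step 2: S = 100 * 0.3 / 0.4
Step 3: S = 75.0%

75.0


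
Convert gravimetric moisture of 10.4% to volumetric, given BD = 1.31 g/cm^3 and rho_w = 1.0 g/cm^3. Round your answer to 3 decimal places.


Step 1: theta = (w / 100) * BD / rho_w
Step 2: theta = (10.4 / 100) * 1.31 / 1.0
Step 3: theta = 0.104 * 1.31
Step 4: theta = 0.136

0.136


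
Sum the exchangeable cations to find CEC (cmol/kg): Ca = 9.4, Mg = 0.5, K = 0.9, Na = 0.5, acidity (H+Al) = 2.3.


Step 1: CEC = Ca + Mg + K + Na + (H+Al)
Step 2: CEC = 9.4 + 0.5 + 0.9 + 0.5 + 2.3
Step 3: CEC = 13.6 cmol/kg

13.6


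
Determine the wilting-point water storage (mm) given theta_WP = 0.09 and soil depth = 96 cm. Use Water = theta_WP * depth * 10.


Step 1: Water (mm) = theta_WP * depth * 10
Step 2: Water = 0.09 * 96 * 10
Step 3: Water = 86.4 mm

86.4


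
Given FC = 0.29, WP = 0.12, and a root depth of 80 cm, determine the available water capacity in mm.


Step 1: Available water = (FC - WP) * depth * 10
Step 2: AW = (0.29 - 0.12) * 80 * 10
Step 3: AW = 0.17 * 80 * 10
Step 4: AW = 136.0 mm

136.0


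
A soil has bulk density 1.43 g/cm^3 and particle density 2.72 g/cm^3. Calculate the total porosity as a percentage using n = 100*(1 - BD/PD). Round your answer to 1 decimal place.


Step 1: Formula: n = 100 * (1 - BD / PD)
Step 2: n = 100 * (1 - 1.43 / 2.72)
Step 3: n = 100 * (1 - 0.52574)
Step 4: n = 47.4%

47.4


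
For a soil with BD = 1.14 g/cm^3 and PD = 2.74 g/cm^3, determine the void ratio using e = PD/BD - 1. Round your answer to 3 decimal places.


Step 1: e = PD / BD - 1
Step 2: e = 2.74 / 1.14 - 1
Step 3: e = 2.40351 - 1
Step 4: e = 1.404

1.404


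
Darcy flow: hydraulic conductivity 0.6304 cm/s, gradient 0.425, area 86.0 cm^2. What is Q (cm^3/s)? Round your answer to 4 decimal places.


Step 1: Apply Darcy's law: Q = K * i * A
Step 2: Q = 0.6304 * 0.425 * 86.0
Step 3: Q = 23.0411 cm^3/s

23.0411


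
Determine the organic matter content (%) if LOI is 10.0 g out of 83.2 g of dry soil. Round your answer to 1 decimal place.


Step 1: OM% = 100 * LOI / sample mass
Step 2: OM = 100 * 10.0 / 83.2
Step 3: OM = 12.0%

12.0


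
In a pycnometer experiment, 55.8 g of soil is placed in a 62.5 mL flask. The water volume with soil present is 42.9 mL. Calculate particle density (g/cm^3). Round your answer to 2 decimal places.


Step 1: Volume of solids = flask volume - water volume with soil
Step 2: V_solids = 62.5 - 42.9 = 19.6 mL
Step 3: Particle density = mass / V_solids = 55.8 / 19.6 = 2.85 g/cm^3

2.85


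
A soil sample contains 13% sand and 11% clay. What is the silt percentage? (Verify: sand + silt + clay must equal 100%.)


Step 1: sand + silt + clay = 100%
Step 2: silt = 100 - sand - clay
Step 3: silt = 100 - 13 - 11
Step 4: silt = 76%

76


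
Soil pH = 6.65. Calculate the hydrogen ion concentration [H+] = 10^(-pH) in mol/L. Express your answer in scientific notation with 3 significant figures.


Step 1: [H+] = 10^(-pH)
Step 2: [H+] = 10^(-6.65)
Step 3: [H+] = 2.24e-07 mol/L

2.24e-07


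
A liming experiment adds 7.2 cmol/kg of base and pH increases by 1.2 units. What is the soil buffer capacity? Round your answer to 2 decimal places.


Step 1: BC = change in base / change in pH
Step 2: BC = 7.2 / 1.2
Step 3: BC = 6.0 cmol/(kg*pH unit)

6.0


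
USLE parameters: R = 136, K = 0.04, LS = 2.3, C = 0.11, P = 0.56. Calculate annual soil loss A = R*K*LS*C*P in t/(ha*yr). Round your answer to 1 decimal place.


Step 1: A = R * K * LS * C * P
Step 2: R * K = 136 * 0.04 = 5.44
Step 3: (R*K) * LS = 5.44 * 2.3 = 12.512
Step 4: * C * P = 12.512 * 0.11 * 0.56 = 0.8
Step 5: A = 0.8 t/(ha*yr)

0.8


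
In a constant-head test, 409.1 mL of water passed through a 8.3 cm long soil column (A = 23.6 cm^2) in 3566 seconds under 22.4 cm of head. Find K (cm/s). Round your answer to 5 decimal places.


Step 1: K = Q * L / (A * t * h)
Step 2: Numerator = 409.1 * 8.3 = 3395.53
Step 3: Denominator = 23.6 * 3566 * 22.4 = 1885130.24
Step 4: K = 3395.53 / 1885130.24 = 0.0018 cm/s

0.0018


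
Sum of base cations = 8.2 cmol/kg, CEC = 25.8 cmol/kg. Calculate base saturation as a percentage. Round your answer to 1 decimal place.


Step 1: BS = 100 * (sum of bases) / CEC
Step 2: BS = 100 * 8.2 / 25.8
Step 3: BS = 31.8%

31.8


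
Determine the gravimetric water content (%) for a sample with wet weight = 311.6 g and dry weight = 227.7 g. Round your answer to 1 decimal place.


Step 1: Water mass = wet - dry = 311.6 - 227.7 = 83.9 g
Step 2: w = 100 * water mass / dry mass
Step 3: w = 100 * 83.9 / 227.7 = 36.8%

36.8


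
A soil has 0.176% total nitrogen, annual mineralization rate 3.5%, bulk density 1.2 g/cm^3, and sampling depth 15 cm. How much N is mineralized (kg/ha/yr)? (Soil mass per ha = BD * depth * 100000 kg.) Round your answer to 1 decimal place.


Step 1: Soil mass per ha = BD * depth * 100000 = 1.2 * 15 * 100000 = 1800000 kg
Step 2: Total N pool = soil mass * N%/100 = 1800000 * 0.176/100 = 3168.0 kg/ha
Step 3: N mineralized = N pool * rate%/100 = 3168.0 * 3.5/100 = 110.9 kg/ha/yr

110.9


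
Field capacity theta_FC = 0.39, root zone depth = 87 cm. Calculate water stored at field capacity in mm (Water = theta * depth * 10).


Step 1: Water (mm) = theta_FC * depth (cm) * 10
Step 2: Water = 0.39 * 87 * 10
Step 3: Water = 339.3 mm

339.3


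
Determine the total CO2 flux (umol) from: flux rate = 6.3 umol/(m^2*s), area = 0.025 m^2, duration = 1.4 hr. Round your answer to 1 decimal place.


Step 1: Convert time to seconds: 1.4 hr * 3600 = 5040.0 s
Step 2: Total = flux * area * time_s
Step 3: Total = 6.3 * 0.025 * 5040.0
Step 4: Total = 793.8 umol

793.8


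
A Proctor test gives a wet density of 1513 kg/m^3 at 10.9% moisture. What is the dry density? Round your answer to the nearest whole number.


Step 1: Dry density = wet density / (1 + w/100)
Step 2: Dry density = 1513 / (1 + 10.9/100)
Step 3: Dry density = 1513 / 1.109
Step 4: Dry density = 1364 kg/m^3

1364


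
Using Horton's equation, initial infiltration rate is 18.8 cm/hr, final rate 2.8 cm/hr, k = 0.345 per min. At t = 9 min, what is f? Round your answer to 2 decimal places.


Step 1: f = fc + (f0 - fc) * exp(-k * t)
Step 2: exp(-0.345 * 9) = 0.044825
Step 3: f = 2.8 + (18.8 - 2.8) * 0.044825
Step 4: f = 2.8 + 16.0 * 0.044825
Step 5: f = 3.52 cm/hr

3.52


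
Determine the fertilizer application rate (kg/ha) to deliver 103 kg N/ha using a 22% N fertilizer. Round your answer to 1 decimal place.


Step 1: Fertilizer rate = target N / (N content / 100)
Step 2: Rate = 103 / (22 / 100)
Step 3: Rate = 103 / 0.22
Step 4: Rate = 468.2 kg/ha

468.2


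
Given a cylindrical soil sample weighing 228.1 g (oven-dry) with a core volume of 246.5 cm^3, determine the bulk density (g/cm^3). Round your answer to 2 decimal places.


Step 1: Identify the formula: BD = dry mass / volume
Step 2: Substitute values: BD = 228.1 / 246.5
Step 3: BD = 0.93 g/cm^3

0.93


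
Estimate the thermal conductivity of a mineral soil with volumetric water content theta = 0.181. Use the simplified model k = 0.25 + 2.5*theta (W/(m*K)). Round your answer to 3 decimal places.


Step 1: k = 0.25 + 2.5 * theta
Step 2: k = 0.25 + 2.5 * 0.181
Step 3: k = 0.25 + 0.453
Step 4: k = 0.703 W/(m*K)

0.703


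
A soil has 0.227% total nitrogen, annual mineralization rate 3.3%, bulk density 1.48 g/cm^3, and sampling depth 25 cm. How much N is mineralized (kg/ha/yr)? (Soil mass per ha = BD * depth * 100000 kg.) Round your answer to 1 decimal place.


Step 1: Soil mass per ha = BD * depth * 100000 = 1.48 * 25 * 100000 = 3700000 kg
Step 2: Total N pool = soil mass * N%/100 = 3700000 * 0.227/100 = 8399.0 kg/ha
Step 3: N mineralized = N pool * rate%/100 = 8399.0 * 3.3/100 = 277.2 kg/ha/yr

277.2


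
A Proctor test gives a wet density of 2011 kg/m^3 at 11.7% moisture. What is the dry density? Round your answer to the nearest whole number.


Step 1: Dry density = wet density / (1 + w/100)
Step 2: Dry density = 2011 / (1 + 11.7/100)
Step 3: Dry density = 2011 / 1.117
Step 4: Dry density = 1800 kg/m^3

1800


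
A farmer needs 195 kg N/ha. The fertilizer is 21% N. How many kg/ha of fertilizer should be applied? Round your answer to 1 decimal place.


Step 1: Fertilizer rate = target N / (N content / 100)
Step 2: Rate = 195 / (21 / 100)
Step 3: Rate = 195 / 0.21
Step 4: Rate = 928.6 kg/ha

928.6


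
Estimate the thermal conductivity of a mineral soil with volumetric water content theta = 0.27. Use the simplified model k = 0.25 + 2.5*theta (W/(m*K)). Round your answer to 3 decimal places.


Step 1: k = 0.25 + 2.5 * theta
Step 2: k = 0.25 + 2.5 * 0.27
Step 3: k = 0.25 + 0.675
Step 4: k = 0.925 W/(m*K)

0.925


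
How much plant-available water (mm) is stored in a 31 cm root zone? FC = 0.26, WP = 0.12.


Step 1: Available water = (FC - WP) * depth * 10
Step 2: AW = (0.26 - 0.12) * 31 * 10
Step 3: AW = 0.14 * 31 * 10
Step 4: AW = 43.4 mm

43.4


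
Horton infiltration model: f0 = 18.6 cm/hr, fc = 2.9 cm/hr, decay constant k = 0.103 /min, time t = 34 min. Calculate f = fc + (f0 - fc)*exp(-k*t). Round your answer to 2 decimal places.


Step 1: f = fc + (f0 - fc) * exp(-k * t)
Step 2: exp(-0.103 * 34) = 0.030137
Step 3: f = 2.9 + (18.6 - 2.9) * 0.030137
Step 4: f = 2.9 + 15.7 * 0.030137
Step 5: f = 3.37 cm/hr

3.37


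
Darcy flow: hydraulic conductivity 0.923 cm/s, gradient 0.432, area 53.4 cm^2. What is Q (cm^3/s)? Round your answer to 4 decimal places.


Step 1: Apply Darcy's law: Q = K * i * A
Step 2: Q = 0.923 * 0.432 * 53.4
Step 3: Q = 21.2925 cm^3/s

21.2925


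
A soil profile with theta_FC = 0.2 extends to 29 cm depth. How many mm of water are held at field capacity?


Step 1: Water (mm) = theta_FC * depth (cm) * 10
Step 2: Water = 0.2 * 29 * 10
Step 3: Water = 58.0 mm

58.0


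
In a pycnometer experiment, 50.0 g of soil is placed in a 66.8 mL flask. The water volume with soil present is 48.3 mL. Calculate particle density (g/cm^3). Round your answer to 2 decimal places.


Step 1: Volume of solids = flask volume - water volume with soil
Step 2: V_solids = 66.8 - 48.3 = 18.5 mL
Step 3: Particle density = mass / V_solids = 50.0 / 18.5 = 2.7 g/cm^3

2.7


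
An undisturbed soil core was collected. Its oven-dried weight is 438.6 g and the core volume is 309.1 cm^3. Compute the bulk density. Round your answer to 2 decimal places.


Step 1: Identify the formula: BD = dry mass / volume
Step 2: Substitute values: BD = 438.6 / 309.1
Step 3: BD = 1.42 g/cm^3

1.42


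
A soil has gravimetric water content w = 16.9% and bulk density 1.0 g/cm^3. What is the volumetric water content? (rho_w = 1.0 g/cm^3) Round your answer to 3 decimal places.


Step 1: theta = (w / 100) * BD / rho_w
Step 2: theta = (16.9 / 100) * 1.0 / 1.0
Step 3: theta = 0.169 * 1.0
Step 4: theta = 0.169

0.169


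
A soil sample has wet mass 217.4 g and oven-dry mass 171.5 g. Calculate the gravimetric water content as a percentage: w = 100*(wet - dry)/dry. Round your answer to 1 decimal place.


Step 1: Water mass = wet - dry = 217.4 - 171.5 = 45.9 g
Step 2: w = 100 * water mass / dry mass
Step 3: w = 100 * 45.9 / 171.5 = 26.8%

26.8


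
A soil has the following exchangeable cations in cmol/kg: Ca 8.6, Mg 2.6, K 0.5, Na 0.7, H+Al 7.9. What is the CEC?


Step 1: CEC = Ca + Mg + K + Na + (H+Al)
Step 2: CEC = 8.6 + 2.6 + 0.5 + 0.7 + 7.9
Step 3: CEC = 20.3 cmol/kg

20.3


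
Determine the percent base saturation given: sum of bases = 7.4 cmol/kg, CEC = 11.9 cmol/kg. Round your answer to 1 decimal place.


Step 1: BS = 100 * (sum of bases) / CEC
Step 2: BS = 100 * 7.4 / 11.9
Step 3: BS = 62.2%

62.2


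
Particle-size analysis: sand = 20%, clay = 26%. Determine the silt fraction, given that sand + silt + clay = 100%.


Step 1: sand + silt + clay = 100%
Step 2: silt = 100 - sand - clay
Step 3: silt = 100 - 20 - 26
Step 4: silt = 54%

54


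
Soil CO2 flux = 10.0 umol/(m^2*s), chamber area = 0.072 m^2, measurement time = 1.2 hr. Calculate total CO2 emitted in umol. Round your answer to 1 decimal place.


Step 1: Convert time to seconds: 1.2 hr * 3600 = 4320.0 s
Step 2: Total = flux * area * time_s
Step 3: Total = 10.0 * 0.072 * 4320.0
Step 4: Total = 3110.4 umol

3110.4


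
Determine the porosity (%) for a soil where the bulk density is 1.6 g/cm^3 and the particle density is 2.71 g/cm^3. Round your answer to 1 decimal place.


Step 1: Formula: n = 100 * (1 - BD / PD)
Step 2: n = 100 * (1 - 1.6 / 2.71)
Step 3: n = 100 * (1 - 0.59041)
Step 4: n = 41.0%

41.0


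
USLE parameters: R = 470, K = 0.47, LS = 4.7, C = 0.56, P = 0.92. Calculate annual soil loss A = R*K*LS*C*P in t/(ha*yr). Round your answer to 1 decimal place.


Step 1: A = R * K * LS * C * P
Step 2: R * K = 470 * 0.47 = 220.9
Step 3: (R*K) * LS = 220.9 * 4.7 = 1038.23
Step 4: * C * P = 1038.23 * 0.56 * 0.92 = 534.9
Step 5: A = 534.9 t/(ha*yr)

534.9


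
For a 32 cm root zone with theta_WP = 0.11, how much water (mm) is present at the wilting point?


Step 1: Water (mm) = theta_WP * depth * 10
Step 2: Water = 0.11 * 32 * 10
Step 3: Water = 35.2 mm

35.2


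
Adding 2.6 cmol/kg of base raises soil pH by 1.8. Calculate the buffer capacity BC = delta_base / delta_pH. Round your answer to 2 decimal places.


Step 1: BC = change in base / change in pH
Step 2: BC = 2.6 / 1.8
Step 3: BC = 1.44 cmol/(kg*pH unit)

1.44


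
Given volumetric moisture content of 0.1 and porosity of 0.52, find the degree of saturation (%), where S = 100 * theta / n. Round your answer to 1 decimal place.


Step 1: S = 100 * theta_v / n
Step 2: S = 100 * 0.1 / 0.52
Step 3: S = 19.2%

19.2


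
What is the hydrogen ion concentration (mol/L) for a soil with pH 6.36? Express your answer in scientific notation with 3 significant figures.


Step 1: [H+] = 10^(-pH)
Step 2: [H+] = 10^(-6.36)
Step 3: [H+] = 4.37e-07 mol/L

4.37e-07


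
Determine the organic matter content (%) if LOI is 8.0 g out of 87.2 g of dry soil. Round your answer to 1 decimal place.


Step 1: OM% = 100 * LOI / sample mass
Step 2: OM = 100 * 8.0 / 87.2
Step 3: OM = 9.2%

9.2


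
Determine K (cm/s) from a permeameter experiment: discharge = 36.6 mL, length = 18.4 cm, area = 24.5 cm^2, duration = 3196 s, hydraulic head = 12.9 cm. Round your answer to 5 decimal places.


Step 1: K = Q * L / (A * t * h)
Step 2: Numerator = 36.6 * 18.4 = 673.44
Step 3: Denominator = 24.5 * 3196 * 12.9 = 1010095.8
Step 4: K = 673.44 / 1010095.8 = 0.00067 cm/s

0.00067


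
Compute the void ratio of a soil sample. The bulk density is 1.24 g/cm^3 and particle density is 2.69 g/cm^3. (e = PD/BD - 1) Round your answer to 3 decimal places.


Step 1: e = PD / BD - 1
Step 2: e = 2.69 / 1.24 - 1
Step 3: e = 2.16935 - 1
Step 4: e = 1.169

1.169


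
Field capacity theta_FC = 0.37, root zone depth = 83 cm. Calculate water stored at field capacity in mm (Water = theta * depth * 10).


Step 1: Water (mm) = theta_FC * depth (cm) * 10
Step 2: Water = 0.37 * 83 * 10
Step 3: Water = 307.1 mm

307.1


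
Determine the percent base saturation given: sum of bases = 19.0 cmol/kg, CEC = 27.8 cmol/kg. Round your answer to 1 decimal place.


Step 1: BS = 100 * (sum of bases) / CEC
Step 2: BS = 100 * 19.0 / 27.8
Step 3: BS = 68.3%

68.3


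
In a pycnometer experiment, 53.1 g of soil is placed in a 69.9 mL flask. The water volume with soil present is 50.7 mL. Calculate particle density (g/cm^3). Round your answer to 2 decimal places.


Step 1: Volume of solids = flask volume - water volume with soil
Step 2: V_solids = 69.9 - 50.7 = 19.2 mL
Step 3: Particle density = mass / V_solids = 53.1 / 19.2 = 2.77 g/cm^3

2.77


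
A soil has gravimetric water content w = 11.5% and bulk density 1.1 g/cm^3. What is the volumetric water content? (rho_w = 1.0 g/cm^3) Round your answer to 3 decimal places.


Step 1: theta = (w / 100) * BD / rho_w
Step 2: theta = (11.5 / 100) * 1.1 / 1.0
Step 3: theta = 0.115 * 1.1
Step 4: theta = 0.127

0.127
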